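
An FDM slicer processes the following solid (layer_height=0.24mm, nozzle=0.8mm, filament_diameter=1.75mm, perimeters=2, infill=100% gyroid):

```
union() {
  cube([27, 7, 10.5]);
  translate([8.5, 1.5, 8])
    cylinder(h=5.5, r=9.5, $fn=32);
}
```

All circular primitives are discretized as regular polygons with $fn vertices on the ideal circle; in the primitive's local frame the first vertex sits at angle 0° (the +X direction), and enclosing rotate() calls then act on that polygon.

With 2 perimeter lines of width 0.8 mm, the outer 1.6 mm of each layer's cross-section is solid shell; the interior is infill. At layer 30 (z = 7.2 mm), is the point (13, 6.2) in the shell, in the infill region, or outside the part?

At z = 7.2 mm: the cube (footprint 27×7) is included at this height; the cylinder at (8.5, 1.5) is not intersected at this z (z outside [8, 13.5]); Taking the union: only the 27×7 cube is present, so the union is just that shape — 1 connected region. Overall, the cross-section is a single solid region. The nearest boundary edge runs (27.00, 7.00)→(0.00, 7.00); distance from the point to it = 0.80 mm. The point is inside the cross-section, 0.80 mm from the nearest boundary — within the 1.6 mm shell band (2 × 0.8).

shell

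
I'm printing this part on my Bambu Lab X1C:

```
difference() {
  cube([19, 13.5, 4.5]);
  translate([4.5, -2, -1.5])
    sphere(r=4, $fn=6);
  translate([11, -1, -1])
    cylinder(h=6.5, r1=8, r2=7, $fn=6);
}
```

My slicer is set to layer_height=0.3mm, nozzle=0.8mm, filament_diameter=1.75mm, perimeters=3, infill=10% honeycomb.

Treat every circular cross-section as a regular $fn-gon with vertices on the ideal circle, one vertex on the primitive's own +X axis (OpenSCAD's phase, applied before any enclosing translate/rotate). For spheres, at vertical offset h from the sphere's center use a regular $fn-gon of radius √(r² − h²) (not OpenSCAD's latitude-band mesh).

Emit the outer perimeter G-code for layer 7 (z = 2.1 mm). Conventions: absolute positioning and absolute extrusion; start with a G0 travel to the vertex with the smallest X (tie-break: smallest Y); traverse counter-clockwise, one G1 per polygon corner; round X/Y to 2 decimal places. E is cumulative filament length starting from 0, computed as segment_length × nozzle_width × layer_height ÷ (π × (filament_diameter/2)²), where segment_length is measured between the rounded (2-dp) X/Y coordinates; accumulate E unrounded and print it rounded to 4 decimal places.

G0 X0.00 Y0.00 Z2.10
G1 X4.05 Y0.00 E0.4041
G1 X7.24 Y5.52 E1.0403
G1 X14.76 Y5.52 E1.7906
G1 X17.95 Y0.00 E2.4268
G1 X19.00 Y0.00 E2.5315
G1 X19.00 Y13.50 E3.8786
G1 X0.00 Y13.50 E5.7744
G1 X0.00 Y0.00 E7.1214

At z = 2.1 mm: the cube is present — its section is the full 19×13.5 rectangle; the r=4 sphere at (4.5, -2) slices to a regular 6-gon of circumradius 1.744 (√(r²−h²) with h=3.6 from center); the cone at (11, -1) contributes a regular 6-gon of circumradius 7.523 (interpolated between r1=8 and r2=7 at t=0.477); Taking the first minus the rest: starting from the 19×13.5 cube, the r=4 sphere at (4.5, -2) misses the remaining region (no effect); the cone at (11, -1) partially overlaps it — only the 59.05 mm² overlap (of its 147.04 mm²) is removed, clipping the outline — 1 connected region. The outline is a single polygon with 8 vertices. Extrusion per mm of travel: 0.8 × 0.3 / (π × 0.875²) = 0.099780. Accumulating E over each segment gives final E = 7.1214.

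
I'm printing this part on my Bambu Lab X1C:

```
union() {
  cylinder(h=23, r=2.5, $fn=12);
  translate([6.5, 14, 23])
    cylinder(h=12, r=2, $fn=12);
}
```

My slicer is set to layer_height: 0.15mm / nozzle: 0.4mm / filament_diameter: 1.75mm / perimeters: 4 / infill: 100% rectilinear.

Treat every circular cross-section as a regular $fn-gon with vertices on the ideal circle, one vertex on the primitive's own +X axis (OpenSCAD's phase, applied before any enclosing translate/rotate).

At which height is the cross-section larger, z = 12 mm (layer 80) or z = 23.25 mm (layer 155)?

layer 80 (z = 12 mm)

Layer 80 (z = 12): the r=2.5 cylinder gives a regular 12-gon of circumradius 2.5 (constant along its height) (area = (12/2)·2.500²·sin(360°/12) = 18.75 mm²); the cylinder at (6.5, 14) is absent (z outside [23, 35]); Combining (union): only the r=2.5 cylinder is present, so the union is just that shape — area = 18.75 mm². So its area = 18.75 mm². Layer 155 (z = 23.25): the cylinder does not reach this height (z outside [0, 23]); the r=2 cylinder at (6.5, 14) contributes a regular 12-gon of circumradius 2 (area = (12/2)·2.000²·sin(360°/12) = 12.00 mm²); Combining (union): only the r=2 cylinder at (6.5, 14) is present, so the union is just that shape — area = 12.00 mm². So its area = 12.00 mm². Layer 80 is larger (18.75 vs 12.00 mm²).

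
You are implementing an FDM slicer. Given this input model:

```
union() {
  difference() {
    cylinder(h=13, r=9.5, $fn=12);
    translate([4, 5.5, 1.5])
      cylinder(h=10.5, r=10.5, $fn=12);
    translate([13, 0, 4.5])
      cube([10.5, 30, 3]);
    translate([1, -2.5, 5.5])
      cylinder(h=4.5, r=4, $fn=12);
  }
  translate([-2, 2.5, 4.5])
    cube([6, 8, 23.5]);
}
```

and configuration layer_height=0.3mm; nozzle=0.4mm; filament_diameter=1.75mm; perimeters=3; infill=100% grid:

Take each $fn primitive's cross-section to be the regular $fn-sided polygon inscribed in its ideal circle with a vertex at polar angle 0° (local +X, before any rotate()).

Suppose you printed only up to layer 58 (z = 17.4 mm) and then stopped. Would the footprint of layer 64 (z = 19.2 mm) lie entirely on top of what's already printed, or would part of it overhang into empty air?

entirely on top

Compare the two slices. At z = 17.4: the cylinder is absent (z outside [0, 13]); the cylinder at (4, 5.5) is absent (z outside [1.5, 12]); the cube at (13, 0) is absent (z outside [4.5, 7.5]); the cylinder at (1, -2.5) is not intersected at this z (z outside [5.5, 10]); Taking the first minus the rest: the first operand is absent here, so nothing remains; the cube at (-2, 2.5) (footprint 6×8) is included at this height (area 48.00 mm²); Merging all regions: only the 6×8 cube at (-2, 2.5) is present, so the union is just that shape — area = 48.00 mm². At z = 19.2: the cylinder is not intersected at this z (z outside [0, 13]); the cylinder at (4, 5.5) is not intersected at this z (z outside [1.5, 12]); the cube at (13, 0) does not reach this height (z outside [4.5, 7.5]); the cylinder at (1, -2.5) is absent (z outside [5.5, 10]); Taking the first minus the rest: the first operand is absent here, so nothing remains; the 6×8 cube at (-2, 2.5) contributes its full rectangle (area 48.00 mm²); Merging all regions: only the 6×8 cube at (-2, 2.5) is present, so the union is just that shape — area = 48.00 mm². Checking containment: the cross-section at z = 19.2 is a subset of the cross-section at z = 17.4.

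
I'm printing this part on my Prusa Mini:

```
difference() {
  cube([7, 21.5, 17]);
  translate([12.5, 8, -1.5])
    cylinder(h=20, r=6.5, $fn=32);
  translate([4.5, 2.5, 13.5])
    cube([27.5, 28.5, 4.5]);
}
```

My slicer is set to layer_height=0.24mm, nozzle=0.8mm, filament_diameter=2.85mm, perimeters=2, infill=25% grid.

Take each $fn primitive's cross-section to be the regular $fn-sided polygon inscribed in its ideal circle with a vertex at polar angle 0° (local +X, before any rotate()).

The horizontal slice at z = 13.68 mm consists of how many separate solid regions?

At z = 13.68 mm: the cube (footprint 7×21.5) is included at this height; the cylinder at (12.5, 8): section is a regular 32-gon, circumradius r=6.5; the cube at (4.5, 2.5) is present — its section is the full 27.5×28.5 rectangle; Taking the first minus the rest: starting from the 7×21.5 cube, the r=6.5 cylinder at (12.5, 8) partially overlaps it — only the 4.54 mm² overlap (of its 131.88 mm²) is removed, clipping the outline; the 27.5×28.5 cube at (4.5, 2.5) partially overlaps it — only the 42.96 mm² overlap (of its 783.75 mm²) is removed, clipping the outline — 1 connected region. The result has 1 disconnected region.

1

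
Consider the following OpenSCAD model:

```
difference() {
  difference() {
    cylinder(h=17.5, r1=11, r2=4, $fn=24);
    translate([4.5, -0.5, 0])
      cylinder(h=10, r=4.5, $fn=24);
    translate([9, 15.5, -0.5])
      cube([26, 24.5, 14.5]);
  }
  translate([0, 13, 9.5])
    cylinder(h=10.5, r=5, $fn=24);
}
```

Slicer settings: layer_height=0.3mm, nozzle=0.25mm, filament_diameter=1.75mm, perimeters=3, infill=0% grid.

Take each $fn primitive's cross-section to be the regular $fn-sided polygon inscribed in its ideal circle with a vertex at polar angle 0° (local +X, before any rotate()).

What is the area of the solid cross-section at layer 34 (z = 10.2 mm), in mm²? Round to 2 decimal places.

148.73 mm²

At z = 10.2 mm: the cone contributes a regular 24-gon of circumradius 6.920 (interpolated between r1=11 and r2=4 at t=0.583) (area = (24/2)·6.920²·sin(360°/24) = 148.73 mm²); the cylinder at (4.5, -0.5) is not intersected at this z (z outside [0, 10]); the cube at (9, 15.5) (footprint 26×24.5) is included at this height (area 637.00 mm²); After the difference (first − rest): starting from the cone (148.73 mm²), the 26×24.5 cube at (9, 15.5) misses the remaining region (no effect) — area = 148.73 mm²; the r=5 cylinder at (0, 13) contributes a regular 24-gon of circumradius 5 (area = (24/2)·5.000²·sin(360°/24) = 77.65 mm²); Subtracting the remaining from the first: starting from the result so far (148.73 mm²), the r=5 cylinder at (0, 13) misses the remaining region (no effect) — area = 148.73 mm². Overall, the cross-section is a single solid region. Net area = 148.73 mm².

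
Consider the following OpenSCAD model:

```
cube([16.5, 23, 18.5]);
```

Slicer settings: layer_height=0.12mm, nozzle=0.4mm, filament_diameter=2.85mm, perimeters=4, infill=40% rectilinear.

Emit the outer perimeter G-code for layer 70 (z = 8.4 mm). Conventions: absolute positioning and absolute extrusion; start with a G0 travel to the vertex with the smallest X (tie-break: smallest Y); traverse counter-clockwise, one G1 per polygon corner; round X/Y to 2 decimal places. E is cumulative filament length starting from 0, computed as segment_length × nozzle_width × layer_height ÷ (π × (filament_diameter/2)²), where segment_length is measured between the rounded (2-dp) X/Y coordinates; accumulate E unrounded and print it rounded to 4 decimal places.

G0 X0.00 Y0.00 Z8.40
G1 X16.50 Y0.00 E0.1241
G1 X16.50 Y23.00 E0.2972
G1 X0.00 Y23.00 E0.4214
G1 X0.00 Y0.00 E0.5944

At z = 8.4 mm: the cube is present — its section is the full 16.5×23 rectangle. The outline is a single polygon with 4 vertices. Extrusion per mm of travel: 0.4 × 0.12 / (π × 1.425²) = 0.007524. Accumulating E over each segment gives final E = 0.5944.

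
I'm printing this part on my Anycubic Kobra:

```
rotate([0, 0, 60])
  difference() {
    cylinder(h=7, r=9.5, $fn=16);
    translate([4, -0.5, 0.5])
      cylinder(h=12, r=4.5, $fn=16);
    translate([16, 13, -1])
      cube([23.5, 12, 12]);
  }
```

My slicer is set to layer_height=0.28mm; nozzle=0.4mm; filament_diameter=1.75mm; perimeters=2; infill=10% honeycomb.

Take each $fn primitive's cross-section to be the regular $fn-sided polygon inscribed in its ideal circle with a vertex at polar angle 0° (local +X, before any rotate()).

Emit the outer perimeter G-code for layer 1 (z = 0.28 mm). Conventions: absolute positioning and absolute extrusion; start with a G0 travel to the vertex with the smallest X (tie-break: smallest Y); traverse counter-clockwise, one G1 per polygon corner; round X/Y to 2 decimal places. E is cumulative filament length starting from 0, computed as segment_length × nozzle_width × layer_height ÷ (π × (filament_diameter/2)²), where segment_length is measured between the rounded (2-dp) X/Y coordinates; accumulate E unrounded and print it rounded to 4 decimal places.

At z = 0.28 mm: the cylinder: section is a regular 16-gon, circumradius r=9.5; the cylinder at (4, -0.5) is absent (z outside [0.5, 12.5]); the cube at (16, 13) (footprint 23.5×12) is included at this height; Taking the first minus the rest: starting from the r=9.5 cylinder, the 23.5×12 cube at (16, 13) misses the remaining region (no effect) — 1 connected region; (rotated 60° about Z; rotation is an isometry so areas/perimeters/island counts are preserved). The outline is a single polygon with 16 vertices. Extrusion per mm of travel: 0.4 × 0.28 / (π × 0.875²) = 0.046564. Accumulating E over each segment gives final E = 2.7622.

G0 X-9.42 Y1.24 Z0.28
G1 X-9.18 Y-2.46 E0.1726
G1 X-7.54 Y-5.78 E0.3451
G1 X-4.75 Y-8.23 E0.5180
G1 X-1.24 Y-9.42 E0.6905
G1 X2.46 Y-9.18 E0.8632
G1 X5.78 Y-7.54 E1.0356
G1 X8.23 Y-4.75 E1.2085
G1 X9.42 Y-1.24 E1.3811
G1 X9.18 Y2.46 E1.5537
G1 X7.54 Y5.78 E1.7262
G1 X4.75 Y8.23 E1.8991
G1 X1.24 Y9.42 E2.0716
G1 X-2.46 Y9.18 E2.2443
G1 X-5.78 Y7.54 E2.4167
G1 X-8.23 Y4.75 E2.5896
G1 X-9.42 Y1.24 E2.7622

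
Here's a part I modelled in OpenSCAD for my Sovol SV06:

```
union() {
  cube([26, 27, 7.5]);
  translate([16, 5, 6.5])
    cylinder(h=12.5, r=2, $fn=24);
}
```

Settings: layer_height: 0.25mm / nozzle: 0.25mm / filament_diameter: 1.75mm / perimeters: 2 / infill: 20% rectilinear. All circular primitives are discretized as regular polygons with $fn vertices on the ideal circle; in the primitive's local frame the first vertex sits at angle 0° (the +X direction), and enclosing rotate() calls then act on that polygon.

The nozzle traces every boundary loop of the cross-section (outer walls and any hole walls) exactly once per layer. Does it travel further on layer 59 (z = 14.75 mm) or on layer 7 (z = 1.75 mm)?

layer 7 (z = 1.75 mm)

Layer 59 (z = 14.75): the cube does not reach this height (z outside [0, 7.5]); the r=2 cylinder at (16, 5) contributes a regular 24-gon of circumradius 2 (perimeter = 2·24·2.000·sin(180°/24) = 12.53 mm); Taking the union: only the r=2 cylinder at (16, 5) is present, so the union is just that shape — boundary = 12.53 mm. So its perimeter = 12.53 mm. Layer 7 (z = 1.75): the cube (footprint 26×27) is included at this height (perimeter 106.00 mm); the cylinder at (16, 5) does not reach this height (z outside [6.5, 19]); Combining (union): only the 26×27 cube is present, so the union is just that shape — boundary = 106.00 mm. So its perimeter = 106.00 mm. Layer 7 is larger (106.00 vs 12.53 mm).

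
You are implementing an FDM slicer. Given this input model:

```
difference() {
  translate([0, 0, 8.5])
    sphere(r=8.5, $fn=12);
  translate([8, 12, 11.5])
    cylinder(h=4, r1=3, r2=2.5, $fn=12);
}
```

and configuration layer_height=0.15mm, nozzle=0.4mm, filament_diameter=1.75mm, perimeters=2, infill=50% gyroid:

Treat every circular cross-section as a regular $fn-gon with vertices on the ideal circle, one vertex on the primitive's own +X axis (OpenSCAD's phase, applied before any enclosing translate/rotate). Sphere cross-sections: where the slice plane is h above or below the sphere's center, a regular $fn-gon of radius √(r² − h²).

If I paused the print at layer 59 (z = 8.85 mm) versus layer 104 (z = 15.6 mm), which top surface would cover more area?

Layer 59 (z = 8.85): the sphere: section is a regular 12-gon, circumradius = √(r²−h²) = √(8.5²−0.35²) = 8.493 (area = (12/2)·8.493²·sin(360°/12) = 216.38 mm²); the cone at (8, 12) is not intersected at this z (z outside [11.5, 15.5]); After the difference (first − rest): none of the subtracted shapes is present at this height, so the r=8.5 sphere is unchanged — area = 216.38 mm². So its area = 216.38 mm². Layer 104 (z = 15.6): the sphere: section is a regular 12-gon, circumradius = √(r²−h²) = √(8.5²−7.1²) = 4.673 (area = (12/2)·4.673²·sin(360°/12) = 65.52 mm²); the cone at (8, 12) is not intersected at this z (z outside [11.5, 15.5]); Taking the first minus the rest: none of the subtracted shapes is present at this height, so the r=8.5 sphere is unchanged — area = 65.52 mm². So its area = 65.52 mm². Layer 59 is larger (216.38 vs 65.52 mm²).

layer 59 (z = 8.85 mm)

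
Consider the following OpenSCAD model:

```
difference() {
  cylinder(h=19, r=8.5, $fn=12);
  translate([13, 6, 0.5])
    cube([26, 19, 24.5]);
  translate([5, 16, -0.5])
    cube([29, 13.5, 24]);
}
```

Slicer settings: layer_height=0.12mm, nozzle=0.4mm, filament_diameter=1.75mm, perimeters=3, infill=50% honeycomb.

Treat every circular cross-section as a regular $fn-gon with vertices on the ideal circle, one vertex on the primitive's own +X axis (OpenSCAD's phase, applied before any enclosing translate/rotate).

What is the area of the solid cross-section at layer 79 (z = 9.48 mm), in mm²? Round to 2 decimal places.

At z = 9.48 mm: the r=8.5 cylinder contributes a regular 12-gon of circumradius 8.5 (area = (12/2)·8.500²·sin(360°/12) = 216.75 mm²); the 26×19 cube at (13, 6) contributes its full rectangle (area 494.00 mm²); the cube at (5, 16) is present — its section is the full 29×13.5 rectangle (area 391.50 mm²); After the difference (first − rest): starting from the r=8.5 cylinder (216.75 mm²), the 26×19 cube at (13, 6) misses the remaining region (no effect); the 29×13.5 cube at (5, 16) misses the remaining region (no effect) — area = 216.75 mm². Overall, the cross-section is a single solid region. Net area = 216.75 mm².

216.75 mm²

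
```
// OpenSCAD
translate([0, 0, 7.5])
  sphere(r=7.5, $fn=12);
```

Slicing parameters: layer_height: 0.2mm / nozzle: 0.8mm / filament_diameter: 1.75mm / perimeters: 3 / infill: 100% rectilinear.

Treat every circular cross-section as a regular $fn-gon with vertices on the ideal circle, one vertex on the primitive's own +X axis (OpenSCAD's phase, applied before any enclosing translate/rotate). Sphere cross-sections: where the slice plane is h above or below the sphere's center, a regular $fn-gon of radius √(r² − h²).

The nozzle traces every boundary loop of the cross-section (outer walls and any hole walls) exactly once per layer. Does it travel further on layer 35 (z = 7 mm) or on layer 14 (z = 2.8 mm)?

Layer 35 (z = 7): the r=7.5 sphere slices to a regular 12-gon of circumradius 7.483 (√(r²−h²) with h=0.5 from center) (perimeter = 2·12·7.483·sin(180°/12) = 46.48 mm). So its perimeter = 46.48 mm. Layer 14 (z = 2.8): the r=7.5 sphere contributes a regular 12-gon of circumradius √(7.5²−4.7²) = 5.845 (perimeter = 2·12·5.845·sin(180°/12) = 36.30 mm). So its perimeter = 36.30 mm. Layer 35 is larger (46.48 vs 36.30 mm).

layer 35 (z = 7 mm)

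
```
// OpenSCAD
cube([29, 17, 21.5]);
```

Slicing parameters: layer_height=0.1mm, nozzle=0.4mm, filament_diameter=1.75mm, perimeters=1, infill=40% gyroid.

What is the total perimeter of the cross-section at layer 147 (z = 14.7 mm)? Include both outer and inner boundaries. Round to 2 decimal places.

92.00 mm

At z = 14.7 mm: the cube (footprint 29×17) is included at this height (perimeter 92.00 mm). Overall, the cross-section is a single solid region. Total boundary length (outer) = 92.00 mm.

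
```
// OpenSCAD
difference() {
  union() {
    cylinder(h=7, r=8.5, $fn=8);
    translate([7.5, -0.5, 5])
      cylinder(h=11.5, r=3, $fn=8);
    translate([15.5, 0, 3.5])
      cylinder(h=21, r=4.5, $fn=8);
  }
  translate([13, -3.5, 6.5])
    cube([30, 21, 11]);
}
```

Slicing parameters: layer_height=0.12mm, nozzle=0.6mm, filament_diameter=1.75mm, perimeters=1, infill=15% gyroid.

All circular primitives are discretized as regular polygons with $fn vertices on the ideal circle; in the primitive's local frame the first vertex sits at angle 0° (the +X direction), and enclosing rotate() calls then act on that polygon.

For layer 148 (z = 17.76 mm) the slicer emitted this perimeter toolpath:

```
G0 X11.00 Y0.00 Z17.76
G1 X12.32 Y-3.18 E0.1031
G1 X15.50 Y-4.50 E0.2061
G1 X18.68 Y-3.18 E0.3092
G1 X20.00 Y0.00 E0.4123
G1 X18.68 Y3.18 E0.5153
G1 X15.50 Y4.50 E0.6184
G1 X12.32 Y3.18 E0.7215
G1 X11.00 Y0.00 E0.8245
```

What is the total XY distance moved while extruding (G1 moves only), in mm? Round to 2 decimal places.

27.54 mm

Sum the Euclidean lengths of each G1 segment: total = 27.54 mm.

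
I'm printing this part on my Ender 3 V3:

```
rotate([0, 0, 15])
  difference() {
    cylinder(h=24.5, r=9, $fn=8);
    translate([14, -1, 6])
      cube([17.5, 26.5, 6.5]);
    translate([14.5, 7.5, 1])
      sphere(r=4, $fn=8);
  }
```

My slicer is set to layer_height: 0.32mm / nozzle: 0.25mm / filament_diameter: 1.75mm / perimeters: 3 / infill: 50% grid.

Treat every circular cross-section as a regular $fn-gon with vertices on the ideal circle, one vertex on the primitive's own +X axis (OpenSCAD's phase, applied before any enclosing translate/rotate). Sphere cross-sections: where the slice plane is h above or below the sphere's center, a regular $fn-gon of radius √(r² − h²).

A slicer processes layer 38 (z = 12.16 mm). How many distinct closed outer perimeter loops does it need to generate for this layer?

At z = 12.16 mm: the r=9 cylinder gives a regular 8-gon of circumradius 9 (constant along its height); the cube at (14, -1) is present — its section is the full 17.5×26.5 rectangle; the sphere at (14.5, 7.5) is absent (|z−center|=11.160 > r=4); Subtracting the remaining from the first: starting from the r=9 cylinder, the 17.5×26.5 cube at (14, -1) misses the remaining region (no effect) — 1 connected region; (rotated 15° about Z; rotation is an isometry so areas/perimeters/island counts are preserved). The result has 1 disconnected region.

1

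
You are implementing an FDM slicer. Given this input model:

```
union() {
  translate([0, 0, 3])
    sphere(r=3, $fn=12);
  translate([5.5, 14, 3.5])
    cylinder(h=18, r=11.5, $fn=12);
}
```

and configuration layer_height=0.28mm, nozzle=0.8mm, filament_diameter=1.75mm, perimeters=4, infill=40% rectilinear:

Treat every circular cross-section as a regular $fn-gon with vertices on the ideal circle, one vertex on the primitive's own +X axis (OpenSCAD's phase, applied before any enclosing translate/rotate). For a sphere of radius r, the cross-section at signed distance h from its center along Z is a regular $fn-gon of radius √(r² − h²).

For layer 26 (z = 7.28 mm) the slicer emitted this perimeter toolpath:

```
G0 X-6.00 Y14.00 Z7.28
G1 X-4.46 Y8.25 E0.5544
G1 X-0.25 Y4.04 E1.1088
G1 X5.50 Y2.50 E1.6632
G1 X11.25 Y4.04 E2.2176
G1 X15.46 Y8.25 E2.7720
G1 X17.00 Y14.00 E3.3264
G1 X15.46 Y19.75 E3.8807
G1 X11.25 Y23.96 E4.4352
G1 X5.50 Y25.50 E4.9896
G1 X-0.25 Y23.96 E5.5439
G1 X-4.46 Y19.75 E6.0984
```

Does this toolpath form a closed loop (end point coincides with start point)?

Start point (G0): (-6.00, 14.00). End point (last G1): the path does not return to the start — open.

no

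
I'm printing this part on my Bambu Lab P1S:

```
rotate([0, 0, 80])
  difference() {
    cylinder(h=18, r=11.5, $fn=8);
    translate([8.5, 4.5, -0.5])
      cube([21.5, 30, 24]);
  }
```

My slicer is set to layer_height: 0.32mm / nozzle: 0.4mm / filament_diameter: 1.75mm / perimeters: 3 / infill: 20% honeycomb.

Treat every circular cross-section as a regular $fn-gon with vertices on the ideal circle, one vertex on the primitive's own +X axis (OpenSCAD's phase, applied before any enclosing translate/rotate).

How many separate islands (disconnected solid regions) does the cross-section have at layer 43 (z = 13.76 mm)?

1

At z = 13.76 mm: the r=11.5 cylinder gives a regular 8-gon of circumradius 11.5 (constant along its height); the cube at (8.5, 4.5) is present — its section is the full 21.5×30 rectangle; Taking the first minus the rest: starting from the r=11.5 cylinder, the 21.5×30 cube at (8.5, 4.5) partially overlaps it — only the 1.56 mm² overlap (of its 645.00 mm²) is removed, clipping the outline — 1 connected region; (whole slice rotated 80° about Z — lengths, areas and connectivity unchanged). Overall, the cross-section is a single solid region. Island count = 1.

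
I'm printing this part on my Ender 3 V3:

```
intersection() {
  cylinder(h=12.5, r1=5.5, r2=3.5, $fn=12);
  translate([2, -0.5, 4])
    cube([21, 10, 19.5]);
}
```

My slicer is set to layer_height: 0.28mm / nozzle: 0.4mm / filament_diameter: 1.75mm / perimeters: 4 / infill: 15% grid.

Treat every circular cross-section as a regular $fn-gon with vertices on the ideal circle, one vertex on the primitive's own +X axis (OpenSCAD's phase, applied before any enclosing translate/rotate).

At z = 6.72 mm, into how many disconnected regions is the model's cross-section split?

At z = 6.72 mm: the cone (r1=5.5→r2=3.5) has section circumradius 4.425 here — a regular 12-gon; the cube at (2, -0.5) (footprint 21×10) is included at this height; Taking the intersection: the 21×10 cube at (2, -0.5) partially overlaps the cone; clipping to the common part keeps 7.55 mm² — 1 connected region. The result has 1 disconnected region.

1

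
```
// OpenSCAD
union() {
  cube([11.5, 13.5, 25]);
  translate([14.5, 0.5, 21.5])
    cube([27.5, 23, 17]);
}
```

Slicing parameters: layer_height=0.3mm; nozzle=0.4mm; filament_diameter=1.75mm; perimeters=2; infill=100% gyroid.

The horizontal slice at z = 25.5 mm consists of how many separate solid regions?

1

At z = 25.5 mm: the cube does not reach this height (z outside [0, 25]); the cube at (14.5, 0.5) (footprint 27.5×23) is included at this height; Taking the union: only the 27.5×23 cube at (14.5, 0.5) is present, so the union is just that shape — 1 connected region. The result has 1 disconnected region.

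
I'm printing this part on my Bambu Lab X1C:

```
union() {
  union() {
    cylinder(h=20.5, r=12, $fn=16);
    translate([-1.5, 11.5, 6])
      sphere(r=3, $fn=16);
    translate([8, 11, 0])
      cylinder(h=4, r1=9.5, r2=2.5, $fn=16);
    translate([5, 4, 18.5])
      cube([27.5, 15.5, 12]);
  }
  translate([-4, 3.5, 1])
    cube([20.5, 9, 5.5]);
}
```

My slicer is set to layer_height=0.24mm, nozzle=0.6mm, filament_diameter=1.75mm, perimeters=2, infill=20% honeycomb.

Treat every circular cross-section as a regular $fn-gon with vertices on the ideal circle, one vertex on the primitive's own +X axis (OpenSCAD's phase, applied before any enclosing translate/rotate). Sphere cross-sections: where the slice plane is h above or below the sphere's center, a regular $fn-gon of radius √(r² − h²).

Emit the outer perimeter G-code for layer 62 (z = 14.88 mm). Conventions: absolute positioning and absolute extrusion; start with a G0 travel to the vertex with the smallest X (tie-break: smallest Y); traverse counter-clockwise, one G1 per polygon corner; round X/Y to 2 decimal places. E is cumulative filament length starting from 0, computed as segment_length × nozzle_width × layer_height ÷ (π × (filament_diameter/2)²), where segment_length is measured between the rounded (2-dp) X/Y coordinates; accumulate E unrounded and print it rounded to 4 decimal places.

At z = 14.88 mm: the cylinder: section is a regular 16-gon, circumradius r=12; the sphere at (-1.5, 11.5) is not intersected at this z (|z−center|=8.880 > r=3); the cone at (8, 11) is absent (z outside [0, 4]); the cube at (5, 4) does not reach this height (z outside [18.5, 30.5]); Combining (union): only the r=12 cylinder is present, so the union is just that shape — 1 connected region; the cube at (-4, 3.5) is not intersected at this z (z outside [1, 6.5]); Merging all regions: only that combined region is present, so the union is just that shape — 1 connected region. The outline is a single polygon with 16 vertices. Extrusion per mm of travel: 0.6 × 0.24 / (π × 0.875²) = 0.059868. Accumulating E over each segment gives final E = 4.4861.

G0 X-12.00 Y0.00 Z14.88
G1 X-11.09 Y-4.59 E0.2801
G1 X-8.49 Y-8.49 E0.5608
G1 X-4.59 Y-11.09 E0.8414
G1 X0.00 Y-12.00 E1.1215
G1 X4.59 Y-11.09 E1.4017
G1 X8.49 Y-8.49 E1.6823
G1 X11.09 Y-4.59 E1.9629
G1 X12.00 Y0.00 E2.2430
G1 X11.09 Y4.59 E2.5232
G1 X8.49 Y8.49 E2.8038
G1 X4.59 Y11.09 E3.0844
G1 X0.00 Y12.00 E3.3646
G1 X-4.59 Y11.09 E3.6447
G1 X-8.49 Y8.49 E3.9253
G1 X-11.09 Y4.59 E4.2059
G1 X-12.00 Y0.00 E4.4861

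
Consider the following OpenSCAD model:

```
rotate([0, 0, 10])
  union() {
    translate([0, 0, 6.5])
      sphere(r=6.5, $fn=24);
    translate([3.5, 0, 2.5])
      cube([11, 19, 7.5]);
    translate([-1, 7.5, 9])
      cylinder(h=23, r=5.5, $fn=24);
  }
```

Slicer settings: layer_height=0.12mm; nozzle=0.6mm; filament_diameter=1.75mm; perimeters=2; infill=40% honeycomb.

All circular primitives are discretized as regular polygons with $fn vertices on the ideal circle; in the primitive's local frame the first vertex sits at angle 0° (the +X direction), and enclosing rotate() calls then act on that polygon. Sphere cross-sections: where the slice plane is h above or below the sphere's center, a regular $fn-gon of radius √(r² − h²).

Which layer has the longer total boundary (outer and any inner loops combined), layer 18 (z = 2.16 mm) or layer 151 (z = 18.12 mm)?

Layer 18 (z = 2.16): the r=6.5 sphere contributes a regular 24-gon of circumradius √(6.5²−4.34²) = 4.839 (perimeter = 2·24·4.839·sin(180°/24) = 30.32 mm); the cube at (3.5, 0) does not reach this height (z outside [2.5, 10]); the cylinder at (-1, 7.5) does not reach this height (z outside [9, 32]); Combining (union): only the r=6.5 sphere is present, so the union is just that shape — boundary = 30.32 mm; (rotated 10° about Z; rotation is an isometry so areas/perimeters/island counts are preserved). So its perimeter = 30.32 mm. Layer 151 (z = 18.12): the sphere does not reach this height (|z−center|=11.620 > r=6.5); the cube at (3.5, 0) is not intersected at this z (z outside [2.5, 10]); the r=5.5 cylinder at (-1, 7.5) gives a regular 24-gon of circumradius 5.5 (constant along its height) (perimeter = 2·24·5.500·sin(180°/24) = 34.46 mm); Merging all regions: only the r=5.5 cylinder at (-1, 7.5) is present, so the union is just that shape — boundary = 34.46 mm; (whole slice rotated 10° about Z — lengths, areas and connectivity unchanged). So its perimeter = 34.46 mm. Layer 151 is larger (34.46 vs 30.32 mm).

layer 151 (z = 18.12 mm)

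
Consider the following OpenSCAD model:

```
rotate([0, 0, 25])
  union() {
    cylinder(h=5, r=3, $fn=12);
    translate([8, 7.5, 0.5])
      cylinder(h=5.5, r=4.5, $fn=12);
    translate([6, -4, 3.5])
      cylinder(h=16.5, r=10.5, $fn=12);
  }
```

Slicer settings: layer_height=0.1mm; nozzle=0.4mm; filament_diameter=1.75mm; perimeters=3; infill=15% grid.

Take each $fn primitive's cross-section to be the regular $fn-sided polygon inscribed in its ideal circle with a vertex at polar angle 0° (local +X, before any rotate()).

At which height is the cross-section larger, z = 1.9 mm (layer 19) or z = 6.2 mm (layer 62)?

layer 62 (z = 6.2 mm)

Layer 19 (z = 1.9): the cylinder: section is a regular 12-gon, circumradius r=3 (area = (12/2)·3.000²·sin(360°/12) = 27.00 mm²); the cylinder at (8, 7.5): section is a regular 12-gon, circumradius r=4.5 (area = (12/2)·4.500²·sin(360°/12) = 60.75 mm²); the cylinder at (6, -4) is absent (z outside [3.5, 20]); Merging all regions: the 2 present regions are separate (no shared area or edge), so areas and boundary lengths simply add and each stays a separate island — area = 87.75 mm²; (rotated 25° about Z; rotation is an isometry so areas/perimeters/island counts are preserved). So its area = 87.75 mm². Layer 62 (z = 6.2): the cylinder is not intersected at this z (z outside [0, 5]); the cylinder at (8, 7.5) is absent (z outside [0.5, 6]); the r=10.5 cylinder at (6, -4) gives a regular 12-gon of circumradius 10.5 (constant along its height) (area = (12/2)·10.500²·sin(360°/12) = 330.75 mm²); Merging all regions: only the r=10.5 cylinder at (6, -4) is present, so the union is just that shape — area = 330.75 mm²; (rotated 25° about Z; rotation is an isometry so areas/perimeters/island counts are preserved). So its area = 330.75 mm². Layer 62 is larger (330.75 vs 87.75 mm²).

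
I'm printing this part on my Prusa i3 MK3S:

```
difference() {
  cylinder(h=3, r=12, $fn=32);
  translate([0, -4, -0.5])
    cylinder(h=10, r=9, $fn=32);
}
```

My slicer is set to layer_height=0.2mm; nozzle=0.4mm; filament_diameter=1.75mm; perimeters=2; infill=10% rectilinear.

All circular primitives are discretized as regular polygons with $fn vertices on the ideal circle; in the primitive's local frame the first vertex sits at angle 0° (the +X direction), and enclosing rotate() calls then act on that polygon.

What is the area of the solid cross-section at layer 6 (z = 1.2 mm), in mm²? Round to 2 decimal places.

206.64 mm²

At z = 1.2 mm: the r=12 cylinder gives a regular 32-gon of circumradius 12 (constant along its height) (area = (32/2)·12.000²·sin(360°/32) = 449.49 mm²); the cylinder at (0, -4): section is a regular 32-gon, circumradius r=9 (area = (32/2)·9.000²·sin(360°/32) = 252.84 mm²); After the difference (first − rest): starting from the r=12 cylinder (449.49 mm²), the r=9 cylinder at (0, -4) partially overlaps it — only the 242.85 mm² overlap (of its 252.84 mm²) is removed, clipping the outline — area = 206.64 mm². Overall, the cross-section is a single solid region. Net area = 206.64 mm².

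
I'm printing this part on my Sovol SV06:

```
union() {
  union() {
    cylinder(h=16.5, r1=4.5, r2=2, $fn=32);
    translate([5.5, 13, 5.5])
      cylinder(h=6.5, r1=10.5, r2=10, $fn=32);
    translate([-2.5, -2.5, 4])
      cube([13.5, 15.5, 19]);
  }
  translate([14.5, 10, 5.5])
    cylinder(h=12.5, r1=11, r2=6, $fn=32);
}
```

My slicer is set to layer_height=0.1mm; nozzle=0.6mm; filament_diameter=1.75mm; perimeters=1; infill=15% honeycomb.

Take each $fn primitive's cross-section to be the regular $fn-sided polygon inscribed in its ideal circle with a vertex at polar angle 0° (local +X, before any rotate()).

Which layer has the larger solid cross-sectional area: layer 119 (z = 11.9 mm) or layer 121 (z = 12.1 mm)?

layer 119 (z = 11.9 mm)

Layer 119 (z = 11.9): the cone contributes a regular 32-gon of circumradius 2.697 (interpolated between r1=4.5 and r2=2 at t=0.721) (area = (32/2)·2.697²·sin(360°/32) = 22.70 mm²); the cone at (5.5, 13) (r1=10.5→r2=10) has section circumradius 10.008 here — a regular 32-gon (area = (32/2)·10.008²·sin(360°/32) = 312.62 mm²); the cube at (-2.5, -2.5) (footprint 13.5×15.5) is included at this height (area 209.25 mm²); Merging all regions: the regions partially overlap — summed areas 544.58 mm² minus the doubly-counted overlap 144.28 mm² gives 400.30 mm² — area = 400.30 mm²; the cone at (14.5, 10): at t=0.512 of its height the radius interpolates to r₁+(r₂−r₁)t = 8.440, giving a regular 32-gon of that circumradius (area = (32/2)·8.440²·sin(360°/32) = 222.35 mm²); Combining (union): the regions partially overlap — summed areas 622.65 mm² minus the doubly-counted overlap 100.81 mm² gives 521.84 mm² — area = 521.84 mm². So its area = 521.84 mm². Layer 121 (z = 12.1): the cone contributes a regular 32-gon of circumradius 2.667 (interpolated between r1=4.5 and r2=2 at t=0.733) (area = (32/2)·2.667²·sin(360°/32) = 22.20 mm²); the cone at (5.5, 13) is not intersected at this z (z outside [5.5, 12]); the cube at (-2.5, -2.5) (footprint 13.5×15.5) is included at this height (area 209.25 mm²); Merging all regions: the regions partially overlap — summed areas 231.45 mm² minus the doubly-counted overlap 21.82 mm² gives 209.63 mm² — area = 209.63 mm²; the cone at (14.5, 10) contributes a regular 32-gon of circumradius 8.360 (interpolated between r1=11 and r2=6 at t=0.528) (area = (32/2)·8.360²·sin(360°/32) = 218.16 mm²); Merging all regions: the regions partially overlap — summed areas 427.79 mm² minus the doubly-counted overlap 40.20 mm² gives 387.59 mm² — area = 387.59 mm². So its area = 387.59 mm². Layer 119 is larger (521.84 vs 387.59 mm²).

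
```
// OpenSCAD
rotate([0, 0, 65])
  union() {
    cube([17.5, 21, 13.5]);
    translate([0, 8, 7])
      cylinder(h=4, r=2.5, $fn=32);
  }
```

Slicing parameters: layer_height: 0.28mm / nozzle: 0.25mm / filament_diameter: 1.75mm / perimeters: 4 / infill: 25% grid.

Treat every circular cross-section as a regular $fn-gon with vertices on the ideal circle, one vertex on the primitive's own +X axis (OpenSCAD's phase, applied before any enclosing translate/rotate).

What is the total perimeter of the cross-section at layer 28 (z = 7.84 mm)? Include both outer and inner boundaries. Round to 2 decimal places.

At z = 7.84 mm: the 17.5×21 cube contributes its full rectangle (perimeter 77.00 mm); the r=2.5 cylinder at (0, 8) gives a regular 32-gon of circumradius 2.5 (constant along its height) (perimeter = 2·32·2.500·sin(180°/32) = 15.68 mm); Combining (union): the regions partially overlap (shared area 9.75 mm²), so the edge portions inside another operand are dropped and the merged outline is re-measured after clipping — boundary = 79.84 mm; (rotated 65° about Z; rotation is an isometry so areas/perimeters/island counts are preserved). Overall, the cross-section is a single solid region. Total boundary length (outer) = 79.84 mm.

79.84 mm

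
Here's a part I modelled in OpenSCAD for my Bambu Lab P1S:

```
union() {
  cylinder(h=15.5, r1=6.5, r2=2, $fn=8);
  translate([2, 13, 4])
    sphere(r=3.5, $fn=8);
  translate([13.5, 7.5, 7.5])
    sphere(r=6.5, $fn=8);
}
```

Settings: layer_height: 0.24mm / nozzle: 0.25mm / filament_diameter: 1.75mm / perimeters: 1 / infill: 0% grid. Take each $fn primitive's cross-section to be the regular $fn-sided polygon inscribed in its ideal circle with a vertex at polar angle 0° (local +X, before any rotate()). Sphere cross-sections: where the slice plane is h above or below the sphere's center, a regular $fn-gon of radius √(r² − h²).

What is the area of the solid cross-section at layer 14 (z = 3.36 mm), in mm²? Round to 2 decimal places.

At z = 3.36 mm: the cone contributes a regular 8-gon of circumradius 5.525 (interpolated between r1=6.5 and r2=2 at t=0.217) (area = (8/2)·5.525²·sin(360°/8) = 86.32 mm²); the r=3.5 sphere at (2, 13) contributes a regular 8-gon of circumradius √(3.5²−0.64²) = 3.441 (area = (8/2)·3.441²·sin(360°/8) = 33.49 mm²); the r=6.5 sphere at (13.5, 7.5) slices to a regular 8-gon of circumradius 5.011 (√(r²−h²) with h=4.14 from center) (area = (8/2)·5.011²·sin(360°/8) = 71.02 mm²); Taking the union: the 3 present regions are separate (no shared area or edge), so areas and boundary lengths simply add and each stays a separate island — area = 190.84 mm². Overall, the cross-section has 3 separate islands. Net area = 190.84 mm².

190.84 mm²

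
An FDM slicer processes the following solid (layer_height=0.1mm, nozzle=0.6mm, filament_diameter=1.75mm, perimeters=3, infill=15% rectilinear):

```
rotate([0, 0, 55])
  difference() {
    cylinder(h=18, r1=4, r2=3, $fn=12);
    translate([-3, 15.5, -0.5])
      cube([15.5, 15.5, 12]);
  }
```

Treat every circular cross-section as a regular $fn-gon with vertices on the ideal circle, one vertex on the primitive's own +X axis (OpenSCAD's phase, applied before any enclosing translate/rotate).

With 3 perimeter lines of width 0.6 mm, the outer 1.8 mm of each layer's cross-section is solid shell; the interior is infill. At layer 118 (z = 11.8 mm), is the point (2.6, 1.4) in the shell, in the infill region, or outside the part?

shell

At z = 11.8 mm: the cone (r1=4→r2=3) has section circumradius 3.344 here — a regular 12-gon; the cube at (-3, 15.5) is absent (z outside [-0.5, 11.5]); Subtracting the remaining from the first: none of the subtracted shapes is present at this height, so the cone is unchanged — 1 connected region; (rotated 55° about Z; rotation is an isometry so areas/perimeters/island counts are preserved). Overall, the cross-section is a single solid region. Undo the 55° rotation: the query point maps to (2.638, -1.327) in the un-rotated model frame. The nearest boundary edge runs (2.90, -1.67)→(3.34, 0.00); distance from the point to it = 0.34 mm. The point is inside the cross-section, 0.34 mm from the nearest boundary — within the 1.8 mm shell band (3 × 0.6).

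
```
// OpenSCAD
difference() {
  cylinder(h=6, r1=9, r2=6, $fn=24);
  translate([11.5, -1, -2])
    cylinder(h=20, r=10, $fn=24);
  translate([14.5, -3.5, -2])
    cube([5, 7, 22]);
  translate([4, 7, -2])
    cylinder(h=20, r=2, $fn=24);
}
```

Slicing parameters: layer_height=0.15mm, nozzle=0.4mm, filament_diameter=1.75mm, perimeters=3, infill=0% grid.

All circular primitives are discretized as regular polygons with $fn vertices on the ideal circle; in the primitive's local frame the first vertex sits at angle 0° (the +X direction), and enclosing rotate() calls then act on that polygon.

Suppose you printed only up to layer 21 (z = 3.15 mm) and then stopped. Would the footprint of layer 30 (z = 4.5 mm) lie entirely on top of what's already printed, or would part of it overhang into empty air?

Compare the two slices. At z = 3.15: the cone (r1=9→r2=6) has section circumradius 7.425 here — a regular 24-gon (area = (24/2)·7.425²·sin(360°/24) = 171.23 mm²); the r=10 cylinder at (11.5, -1) gives a regular 24-gon of circumradius 10 (constant along its height) (area = (24/2)·10.000²·sin(360°/24) = 310.58 mm²); the cube at (14.5, -3.5) is present — its section is the full 5×7 rectangle (area 35.00 mm²); the r=2 cylinder at (4, 7) contributes a regular 24-gon of circumradius 2 (area = (24/2)·2.000²·sin(360°/24) = 12.42 mm²); Taking the first minus the rest: starting from the cone (171.23 mm²), the r=10 cylinder at (11.5, -1) partially overlaps it — only the 50.84 mm² overlap (of its 310.58 mm²) is removed, clipping the outline; the 5×7 cube at (14.5, -3.5) misses the remaining region (no effect); the r=2 cylinder at (4, 7) partially overlaps it — only the 2.57 mm² overlap (of its 12.42 mm²) is removed, clipping the outline — area = 117.82 mm². At z = 4.5: the cone (r1=9→r2=6) has section circumradius 6.750 here — a regular 24-gon (area = (24/2)·6.750²·sin(360°/24) = 141.51 mm²); the cylinder at (11.5, -1): section is a regular 24-gon, circumradius r=10 (area = (24/2)·10.000²·sin(360°/24) = 310.58 mm²); the 5×7 cube at (14.5, -3.5) contributes its full rectangle (area 35.00 mm²); the cylinder at (4, 7): section is a regular 24-gon, circumradius r=2 (area = (24/2)·2.000²·sin(360°/24) = 12.42 mm²); After the difference (first − rest): starting from the cone (141.51 mm²), the r=10 cylinder at (11.5, -1) partially overlaps it — only the 41.10 mm² overlap (of its 310.58 mm²) is removed, clipping the outline; the 5×7 cube at (14.5, -3.5) misses the remaining region (no effect); the r=2 cylinder at (4, 7) partially overlaps it — only the 0.98 mm² overlap (of its 12.42 mm²) is removed, clipping the outline — area = 99.43 mm². Checking containment: the cross-section at z = 4.5 is a subset of the cross-section at z = 3.15.

entirely on top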